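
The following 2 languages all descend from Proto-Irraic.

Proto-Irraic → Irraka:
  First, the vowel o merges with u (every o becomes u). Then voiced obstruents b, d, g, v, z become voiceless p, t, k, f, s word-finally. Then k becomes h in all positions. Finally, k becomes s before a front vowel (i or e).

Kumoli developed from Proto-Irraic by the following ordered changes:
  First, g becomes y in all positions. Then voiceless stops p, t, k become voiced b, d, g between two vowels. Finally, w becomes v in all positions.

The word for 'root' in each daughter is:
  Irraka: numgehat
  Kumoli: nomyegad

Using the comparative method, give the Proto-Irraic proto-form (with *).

Position 2: Irraka has u, Kumoli has o. Kumoli preserves o here (none of its changes turn any other segment into o), so the proto-segment is *o.
Position 6: Irraka has h, Kumoli has g. In Kumoli, g can only continue *k, so the proto-segment is *k.
Position 8: Irraka has t, Kumoli has d. Taking the neighbouring segments as reconstructed: Irraka t could go back to *t or *d; Kumoli d can only go back to *d — the one source consistent with every daughter is *d.
This points to *nomgekad. Verify forward in each daughter:
Irraka: *nomgekad > numgekad > numgekat > numgehat  (by vowel merger, final devoicing, unconditioned shift)
Kumoli: start from *nomgekad.
  rule 1 (unconditioned shift): nomgekad → nomyekad
  rule 2 (intervocalic voicing): nomyekad → nomyegad
  rule 3: no change — nomyegad
  ⇒ Kumoli nomyegad
No other proto-form is consistent with every reflex, so the reconstruction is *nomgekad.

*nomgekad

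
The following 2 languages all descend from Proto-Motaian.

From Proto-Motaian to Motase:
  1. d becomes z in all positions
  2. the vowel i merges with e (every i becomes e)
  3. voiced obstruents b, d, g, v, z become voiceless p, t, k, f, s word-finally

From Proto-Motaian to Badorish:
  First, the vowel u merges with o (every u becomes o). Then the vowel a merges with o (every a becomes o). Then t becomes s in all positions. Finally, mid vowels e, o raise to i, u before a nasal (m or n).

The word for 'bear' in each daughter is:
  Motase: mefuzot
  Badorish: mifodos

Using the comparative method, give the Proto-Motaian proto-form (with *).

Position 5: Motase has z, Badorish has d. Badorish preserves d here (none of its changes turn any other segment into d), so the proto-segment is *d.
Position 7: Motase has t, Badorish has s. Motase preserves t here (none of its changes turn any other segment into t), so the proto-segment is *t.
Position 2: Motase has e, Badorish has i. Taking the neighbouring segments as reconstructed: Motase e could go back to *e or *i; Badorish i can only go back to *i — the one source consistent with every daughter is *i.
This points to *mifudot. Verify forward in each daughter:
Motase: *mifudot > mifuzot > mefuzot  (by unconditioned shift, vowel merger)
Badorish: *mifudot
  mifudot → mifodot   [vowel merger]
  mifodot (rule 2 does not apply)
  mifodot → mifodos   [unconditioned shift]
  mifodos (rule 4 does not apply)
  giving Badorish mifodos.
Only *mifudot yields all of Motase mefuzot, Badorish mifodos.

*mifudot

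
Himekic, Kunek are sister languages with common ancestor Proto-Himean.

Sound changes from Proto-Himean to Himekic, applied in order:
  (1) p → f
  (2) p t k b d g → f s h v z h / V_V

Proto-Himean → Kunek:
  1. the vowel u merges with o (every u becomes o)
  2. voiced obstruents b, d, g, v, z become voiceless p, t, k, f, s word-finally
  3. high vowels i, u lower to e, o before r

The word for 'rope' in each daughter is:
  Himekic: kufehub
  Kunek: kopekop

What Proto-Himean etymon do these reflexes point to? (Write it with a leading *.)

Position 5: Himekic has h, Kunek has k. Taking the neighbouring segments as reconstructed: Himekic h could go back to *k or *g or *h; Kunek k can only go back to *k — the one source consistent with every daughter is *k.
Position 2: Himekic has u, Kunek has o. Himekic preserves u here (none of its changes turn any other segment into u), so the proto-segment is *u.
Position 3: Himekic has f, Kunek has p. Taking the neighbouring segments as reconstructed: Himekic f could go back to *p or *f; Kunek p can only go back to *p — the one source consistent with every daughter is *p.
This points to *kupekub. Verify forward in each daughter:
Himekic: *kupekub
  kupekub → kufekub   [unconditioned shift]
  kufekub → kufehub   [intervocalic lenition]
  giving Himekic kufehub.
Kunek: *kupekub
  kupekub → kopekob   [vowel merger]
  kopekob → kopekop   [final devoicing]
  kopekop (rule 3 does not apply)
  giving Kunek kopekop.
Only *kupekub yields all of Himekic kufehub, Kunek kopekop.

*kupekub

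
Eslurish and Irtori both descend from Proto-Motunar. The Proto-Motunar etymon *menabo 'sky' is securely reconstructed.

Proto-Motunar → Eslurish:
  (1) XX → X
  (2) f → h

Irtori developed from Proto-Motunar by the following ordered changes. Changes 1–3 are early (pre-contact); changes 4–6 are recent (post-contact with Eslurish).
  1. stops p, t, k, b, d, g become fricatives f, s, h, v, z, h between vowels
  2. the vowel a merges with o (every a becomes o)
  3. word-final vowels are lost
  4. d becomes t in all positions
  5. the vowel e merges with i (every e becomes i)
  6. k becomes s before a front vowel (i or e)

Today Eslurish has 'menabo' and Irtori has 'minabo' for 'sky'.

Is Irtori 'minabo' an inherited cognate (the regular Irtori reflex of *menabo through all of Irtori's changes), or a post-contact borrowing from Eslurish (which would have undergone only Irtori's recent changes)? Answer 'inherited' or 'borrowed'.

borrowed

If inherited, *menabo would pass through all of Irtori's changes:
Irtori: start from *menabo.
  rule 1 (intervocalic lenition): menabo → menavo
  rule 2 (vowel merger): menavo → menovo
  rule 3 (apocope): menovo → menov
  rule 4: no change — menov
  rule 5 (vowel merger): menov → minov
  rule 6: no change — minov
  ⇒ Irtori minov
If borrowed from Eslurish 'menabo' after the early changes, it would undergo only the recent ones:
  rule 4 (unconditioned shift): no change (menabo)
  rule 5 (vowel merger): menabo → minabo
  rule 6 (palatalisation): no change (minabo)
  ⇒ as a loan: minabo
Irtori 'minabo' matches the loan outcome 'minabo', not the inherited 'minov' — it skipped the early Irtori changes, so it was borrowed from Eslurish.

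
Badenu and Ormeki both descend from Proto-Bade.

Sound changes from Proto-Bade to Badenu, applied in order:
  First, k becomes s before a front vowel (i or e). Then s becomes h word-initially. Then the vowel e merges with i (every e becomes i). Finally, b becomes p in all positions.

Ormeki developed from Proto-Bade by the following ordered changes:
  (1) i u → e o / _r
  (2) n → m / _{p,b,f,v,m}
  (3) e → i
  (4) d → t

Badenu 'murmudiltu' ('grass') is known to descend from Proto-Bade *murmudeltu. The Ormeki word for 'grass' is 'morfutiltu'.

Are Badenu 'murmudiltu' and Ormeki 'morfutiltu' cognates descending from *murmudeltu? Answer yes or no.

no

Derive the expected Ormeki reflex of *murmudeltu:
Ormeki: *murmudeltu
  murmudeltu → mormudeltu   [pre-rhotic lowering]
  mormudeltu (rule 2 does not apply)
  mormudeltu → mormudiltu   [vowel merger]
  mormudiltu → mormutiltu   [unconditioned shift]
  giving Ormeki mormutiltu.
The regular Ormeki reflex would be 'mormutiltu', but the attested form is 'morfutiltu'. The correspondence is irregular, so they are not cognates (the Ormeki form has a different source).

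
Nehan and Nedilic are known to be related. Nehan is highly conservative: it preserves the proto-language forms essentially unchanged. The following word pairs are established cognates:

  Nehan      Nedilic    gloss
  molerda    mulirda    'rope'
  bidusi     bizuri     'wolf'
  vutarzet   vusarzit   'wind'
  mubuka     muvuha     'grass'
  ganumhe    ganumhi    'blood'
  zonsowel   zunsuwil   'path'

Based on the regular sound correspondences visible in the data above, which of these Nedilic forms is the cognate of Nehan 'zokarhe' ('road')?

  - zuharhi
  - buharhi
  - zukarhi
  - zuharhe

molerda ~ mulirda, zonsowel ~ zunsuwil — Nehan o corresponds to Nedilic u after a consonant, before a consonant other than r, m, n, p, b, f, v.
mubuka ~ muvuha — Nehan k corresponds to Nedilic h between vowels (before a back vowel).
ganumhe ~ ganumhi — Nehan e corresponds to Nedilic i word-finally.
Applying these to Nehan 'zokarhe':
  zokarhe → zukarhe   (o→u after a consonant, before a consonant other than r, m, n, p, b, f, v)
  zukarhe → zuharhe   (k→h between vowels (before a back vowel))
  zuharhe → zuharhi   (e→i word-finally)
So the Nedilic cognate is 'zuharhi'.

zuharhi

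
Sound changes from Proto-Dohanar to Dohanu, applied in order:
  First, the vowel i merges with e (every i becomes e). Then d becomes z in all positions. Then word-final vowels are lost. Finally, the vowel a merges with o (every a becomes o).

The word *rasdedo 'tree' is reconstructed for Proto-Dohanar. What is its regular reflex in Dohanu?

roszez

Dohanu: start from *rasdedo.
  rule 1: no change — rasdedo
  rule 2 (unconditioned shift): rasdedo → raszezo
  rule 3 (apocope): raszezo → raszez
  rule 4 (vowel merger): raszez → roszez
  ⇒ Dohanu roszez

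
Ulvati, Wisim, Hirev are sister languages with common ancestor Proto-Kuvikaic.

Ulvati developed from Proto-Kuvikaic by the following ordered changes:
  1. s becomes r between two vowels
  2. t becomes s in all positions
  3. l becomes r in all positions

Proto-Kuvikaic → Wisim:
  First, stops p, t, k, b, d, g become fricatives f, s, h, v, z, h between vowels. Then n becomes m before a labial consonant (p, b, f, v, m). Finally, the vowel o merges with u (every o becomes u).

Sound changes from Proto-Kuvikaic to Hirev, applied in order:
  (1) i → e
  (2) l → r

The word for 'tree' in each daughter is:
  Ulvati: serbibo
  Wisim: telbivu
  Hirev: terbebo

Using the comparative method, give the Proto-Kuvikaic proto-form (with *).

*telbibo

Position 7: Ulvati has o, Wisim has u, Hirev has o. Ulvati preserves o here (none of its changes turn any other segment into o), so the proto-segment is *o.
Position 3: Ulvati has r, Wisim has l, Hirev has r. Wisim preserves l here (none of its changes turn any other segment into l), so the proto-segment is *l.
This points to *telbibo. Verify forward in each daughter:
Ulvati: start from *telbibo.
  rule 1: no change — telbibo
  rule 2 (unconditioned shift): telbibo → selbibo
  rule 3 (unconditioned shift): selbibo → serbibo
  ⇒ Ulvati serbibo
Wisim: *telbibo > telbivo > telbivu  (by intervocalic lenition, vowel merger)
Hirev: *telbibo
  telbibo → telbebo   [vowel merger]
  telbebo → terbebo   [unconditioned shift]
  giving Hirev terbebo.
No other proto-form is consistent with every reflex, so the reconstruction is *telbibo.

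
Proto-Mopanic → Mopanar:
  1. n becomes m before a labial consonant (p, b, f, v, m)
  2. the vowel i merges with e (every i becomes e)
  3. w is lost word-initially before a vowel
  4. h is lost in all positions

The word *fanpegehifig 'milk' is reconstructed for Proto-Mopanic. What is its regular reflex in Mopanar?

Mopanar: start from *fanpegehifig.
  rule 1 (nasal place assimilation): fanpegehifig → fampegehifig
  rule 2 (vowel merger): fampegehifig → fampegehefeg
  rule 3: no change — fampegehefeg
  rule 4 (h-loss): fampegehefeg → fampegeefeg
  ⇒ Mopanar fampegeefeg

fampegeefeg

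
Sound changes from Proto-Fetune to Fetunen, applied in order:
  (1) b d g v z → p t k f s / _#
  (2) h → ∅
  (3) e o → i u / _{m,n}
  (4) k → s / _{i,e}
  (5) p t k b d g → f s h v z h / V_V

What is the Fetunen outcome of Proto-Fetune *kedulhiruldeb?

sezuliruldep

Fetunen: *kedulhiruldeb
  kedulhiruldeb → kedulhiruldep   [final devoicing]
  kedulhiruldep → keduliruldep   [h-loss]
  keduliruldep (rule 3 does not apply)
  keduliruldep → seduliruldep   [palatalisation]
  seduliruldep → sezuliruldep   [intervocalic lenition]
  giving Fetunen sezuliruldep.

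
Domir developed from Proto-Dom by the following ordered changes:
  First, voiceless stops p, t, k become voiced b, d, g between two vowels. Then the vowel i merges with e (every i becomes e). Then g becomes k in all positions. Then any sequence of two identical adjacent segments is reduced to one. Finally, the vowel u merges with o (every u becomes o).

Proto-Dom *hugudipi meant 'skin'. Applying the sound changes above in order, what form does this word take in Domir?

hokodebe

Domir: *hugudipi
  hugudipi → hugudibi   [intervocalic voicing]
  hugudibi → hugudebe   [vowel merger]
  hugudebe → hukudebe   [unconditioned shift]
  hukudebe (rule 4 does not apply)
  hukudebe → hokodebe   [vowel merger]
  giving Domir hokodebe.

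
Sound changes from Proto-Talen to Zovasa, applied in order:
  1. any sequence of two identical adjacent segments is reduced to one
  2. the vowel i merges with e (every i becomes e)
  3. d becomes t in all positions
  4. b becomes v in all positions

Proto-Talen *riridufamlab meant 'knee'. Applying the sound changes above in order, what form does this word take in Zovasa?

reretufamlav

Zovasa: *riridufamlab > reredufamlab > reretufamlab > reretufamlav  (by vowel merger, unconditioned shift, unconditioned shift)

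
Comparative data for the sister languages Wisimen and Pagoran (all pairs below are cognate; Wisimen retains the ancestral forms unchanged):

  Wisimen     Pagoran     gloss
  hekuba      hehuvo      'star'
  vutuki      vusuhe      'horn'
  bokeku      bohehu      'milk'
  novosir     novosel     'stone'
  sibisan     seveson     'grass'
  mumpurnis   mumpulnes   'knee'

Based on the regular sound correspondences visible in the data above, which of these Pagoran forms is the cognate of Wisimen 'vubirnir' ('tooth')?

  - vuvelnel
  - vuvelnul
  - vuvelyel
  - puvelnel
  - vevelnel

vuvelnel

sibisan ~ seveson — Wisimen b corresponds to Pagoran v between vowels (before a front vowel).
novosir ~ novosel — Wisimen i corresponds to Pagoran e after a consonant, before r.
mumpurnis ~ mumpulnes — Wisimen r corresponds to Pagoran l after a vowel, before a nasal.
novosir ~ novosel — Wisimen r corresponds to Pagoran l word-finally.
Applying these to Wisimen 'vubirnir':
  vubirnir → vuvirnir   (b→v between vowels (before a front vowel))
  vuvirnir → vuvernir   (i→e after a consonant, before r)
  vuvernir → vuvelnir   (r→l after a vowel, before a nasal)
  vuvelnir → vuvelner   (i→e after a consonant, before r)
  vuvelner → vuvelnel   (r→l word-finally)
So the Pagoran cognate is 'vuvelnel'.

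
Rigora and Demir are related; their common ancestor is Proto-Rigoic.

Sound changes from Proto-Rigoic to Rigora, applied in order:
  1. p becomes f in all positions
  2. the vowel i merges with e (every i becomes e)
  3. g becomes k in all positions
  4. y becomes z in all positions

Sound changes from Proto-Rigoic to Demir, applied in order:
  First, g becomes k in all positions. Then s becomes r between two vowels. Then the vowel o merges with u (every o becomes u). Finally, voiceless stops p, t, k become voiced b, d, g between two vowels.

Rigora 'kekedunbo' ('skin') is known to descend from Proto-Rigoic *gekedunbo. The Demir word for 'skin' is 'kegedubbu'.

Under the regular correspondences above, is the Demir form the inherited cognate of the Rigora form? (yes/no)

no

Derive the expected Demir reflex of *gekedunbo:
Demir: *gekedunbo > kekedunbo > kekedunbu > kegedunbu  (by unconditioned shift, vowel merger, intervocalic voicing)
The regular Demir reflex would be 'kegedunbu', but the attested form is 'kegedubbu'. The correspondence is irregular, so they are not cognates (the Demir form has a different source).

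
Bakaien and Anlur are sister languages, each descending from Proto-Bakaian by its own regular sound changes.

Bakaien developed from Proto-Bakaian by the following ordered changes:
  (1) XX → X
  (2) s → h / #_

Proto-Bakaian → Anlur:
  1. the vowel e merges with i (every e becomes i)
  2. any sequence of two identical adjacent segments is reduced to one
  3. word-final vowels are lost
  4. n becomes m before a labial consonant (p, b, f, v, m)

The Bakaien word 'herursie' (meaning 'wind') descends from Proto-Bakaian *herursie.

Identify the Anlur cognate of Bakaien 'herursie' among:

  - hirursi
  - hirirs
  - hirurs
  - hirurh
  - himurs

hirurs

Anlur: *herursie
  herursie → hirursii   [vowel merger]
  hirursii → hirursi   [degemination]
  hirursi → hirurs   [apocope]
  hirurs (rule 4 does not apply)
  giving Anlur hirurs.
Only 'hirurs' matches the regular Anlur development of *herursie.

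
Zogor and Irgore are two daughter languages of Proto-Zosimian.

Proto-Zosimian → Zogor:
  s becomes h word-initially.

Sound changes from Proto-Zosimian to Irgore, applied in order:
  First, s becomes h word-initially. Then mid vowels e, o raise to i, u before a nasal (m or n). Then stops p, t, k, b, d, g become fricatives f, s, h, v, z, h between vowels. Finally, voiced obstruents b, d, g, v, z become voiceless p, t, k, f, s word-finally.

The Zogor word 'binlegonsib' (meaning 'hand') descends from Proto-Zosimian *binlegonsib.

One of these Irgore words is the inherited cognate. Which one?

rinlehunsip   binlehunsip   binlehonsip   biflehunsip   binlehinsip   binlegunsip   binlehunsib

binlehunsip

Irgore: *binlegonsib
  binlegonsib (rule 1 does not apply)
  binlegonsib → binlegunsib   [pre-nasal raising]
  binlegunsib → binlehunsib   [intervocalic lenition]
  binlehunsib → binlehunsip   [final devoicing]
  giving Irgore binlehunsip.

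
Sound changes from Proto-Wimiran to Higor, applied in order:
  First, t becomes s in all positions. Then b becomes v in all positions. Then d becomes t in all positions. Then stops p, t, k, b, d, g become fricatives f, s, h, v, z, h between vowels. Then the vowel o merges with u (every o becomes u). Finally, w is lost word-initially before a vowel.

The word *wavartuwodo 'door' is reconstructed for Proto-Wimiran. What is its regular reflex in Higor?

avarsuwusu

Higor: *wavartuwodo > wavarsuwodo > wavarsuwoto > wavarsuwoso > wavarsuwusu > avarsuwusu  (by unconditioned shift, unconditioned shift, intervocalic lenition, vowel merger, glide loss)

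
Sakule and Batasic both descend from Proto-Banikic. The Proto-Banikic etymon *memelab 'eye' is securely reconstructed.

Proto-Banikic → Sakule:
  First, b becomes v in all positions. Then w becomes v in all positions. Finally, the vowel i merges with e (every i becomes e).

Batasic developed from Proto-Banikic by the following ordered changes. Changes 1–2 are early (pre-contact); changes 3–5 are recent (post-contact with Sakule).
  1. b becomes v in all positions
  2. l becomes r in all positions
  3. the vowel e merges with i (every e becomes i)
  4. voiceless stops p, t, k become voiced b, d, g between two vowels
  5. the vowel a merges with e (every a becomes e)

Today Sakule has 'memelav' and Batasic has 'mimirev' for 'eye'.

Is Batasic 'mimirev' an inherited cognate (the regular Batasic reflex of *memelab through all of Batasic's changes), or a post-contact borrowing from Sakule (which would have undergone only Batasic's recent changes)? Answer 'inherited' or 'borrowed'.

inherited

If inherited, *memelab would pass through all of Batasic's changes:
Batasic: *memelab
  memelab → memelav   [unconditioned shift]
  memelav → memerav   [unconditioned shift]
  memerav → mimirav   [vowel merger]
  mimirav (rule 4 does not apply)
  mimirav → mimirev   [vowel merger]
  giving Batasic mimirev.
If borrowed from Sakule 'memelav' after the early changes, it would undergo only the recent ones:
  rule 3 (vowel merger): memelav → mimilav
  rule 4 (intervocalic voicing): no change (mimilav)
  rule 5 (vowel merger): mimilav → mimilev
  ⇒ as a loan: mimilev
Batasic 'mimirev' matches the inherited outcome exactly, so it is an inherited cognate, not a loan.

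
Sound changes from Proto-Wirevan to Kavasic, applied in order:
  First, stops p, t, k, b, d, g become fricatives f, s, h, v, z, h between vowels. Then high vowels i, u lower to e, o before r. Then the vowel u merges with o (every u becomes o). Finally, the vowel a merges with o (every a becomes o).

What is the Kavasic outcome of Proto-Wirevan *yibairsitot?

yivoersisot

Kavasic: start from *yibairsitot.
  rule 1 (intervocalic lenition): yibairsitot → yivairsisot
  rule 2 (pre-rhotic lowering): yivairsisot → yivaersisot
  rule 3: no change — yivaersisot
  rule 4 (vowel merger): yivaersisot → yivoersisot
  ⇒ Kavasic yivoersisot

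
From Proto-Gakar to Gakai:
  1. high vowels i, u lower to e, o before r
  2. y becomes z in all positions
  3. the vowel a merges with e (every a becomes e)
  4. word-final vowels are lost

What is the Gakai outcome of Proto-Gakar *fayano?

fezen

Gakai: *fayano
  fayano (rule 1 does not apply)
  fayano → fazano   [unconditioned shift]
  fazano → fezeno   [vowel merger]
  fezeno → fezen   [apocope]
  giving Gakai fezen.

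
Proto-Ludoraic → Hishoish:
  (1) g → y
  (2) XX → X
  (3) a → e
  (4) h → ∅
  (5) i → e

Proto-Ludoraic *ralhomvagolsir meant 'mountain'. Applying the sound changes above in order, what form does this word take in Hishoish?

relomveyolser

Hishoish: start from *ralhomvagolsir.
  rule 1 (unconditioned shift): ralhomvagolsir → ralhomvayolsir
  rule 2: no change — ralhomvayolsir
  rule 3 (vowel merger): ralhomvayolsir → relhomveyolsir
  rule 4 (h-loss): relhomveyolsir → relomveyolsir
  rule 5 (vowel merger): relomveyolsir → relomveyolser
  ⇒ Hishoish relomveyolser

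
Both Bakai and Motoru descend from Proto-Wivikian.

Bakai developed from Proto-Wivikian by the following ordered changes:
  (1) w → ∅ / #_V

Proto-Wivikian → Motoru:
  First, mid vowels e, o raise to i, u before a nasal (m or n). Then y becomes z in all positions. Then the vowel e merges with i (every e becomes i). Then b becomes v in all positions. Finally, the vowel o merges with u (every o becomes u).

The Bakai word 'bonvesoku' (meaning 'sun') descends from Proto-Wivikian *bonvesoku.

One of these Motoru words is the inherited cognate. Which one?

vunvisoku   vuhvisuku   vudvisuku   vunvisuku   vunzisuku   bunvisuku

Motoru: start from *bonvesoku.
  rule 1 (pre-nasal raising): bonvesoku → bunvesoku
  rule 2: no change — bunvesoku
  rule 3 (vowel merger): bunvesoku → bunvisoku
  rule 4 (unconditioned shift): bunvisoku → vunvisoku
  rule 5 (vowel merger): vunvisoku → vunvisuku
  ⇒ Motoru vunvisuku

vunvisuku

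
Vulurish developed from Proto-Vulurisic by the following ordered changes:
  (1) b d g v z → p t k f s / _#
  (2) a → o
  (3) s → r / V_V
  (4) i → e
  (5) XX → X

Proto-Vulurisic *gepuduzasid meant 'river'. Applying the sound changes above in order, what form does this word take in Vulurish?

Vulurish: *gepuduzasid
  gepuduzasid → gepuduzasit   [final devoicing]
  gepuduzasit → gepuduzosit   [vowel merger]
  gepuduzosit → gepuduzorit   [rhotacism]
  gepuduzorit → gepuduzoret   [vowel merger]
  gepuduzoret (rule 5 does not apply)
  giving Vulurish gepuduzoret.

gepuduzoret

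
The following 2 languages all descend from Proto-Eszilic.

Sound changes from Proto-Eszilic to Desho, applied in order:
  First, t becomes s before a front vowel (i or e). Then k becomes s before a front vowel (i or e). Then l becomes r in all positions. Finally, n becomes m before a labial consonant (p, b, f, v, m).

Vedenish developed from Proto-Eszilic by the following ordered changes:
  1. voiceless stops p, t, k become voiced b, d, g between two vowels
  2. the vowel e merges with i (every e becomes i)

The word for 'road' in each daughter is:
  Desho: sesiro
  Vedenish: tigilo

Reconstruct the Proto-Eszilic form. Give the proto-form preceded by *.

Position 1: Desho has s, Vedenish has t. Vedenish preserves t here (none of its changes turn any other segment into t), so the proto-segment is *t.
Position 2: Desho has e, Vedenish has i. Desho preserves e here (none of its changes turn any other segment into e), so the proto-segment is *e.
Continuing position by position gives *tekilo; check it forward:
Desho: *tekilo > sekilo > sesilo > sesiro  (by palatalisation, palatalisation, unconditioned shift)
Vedenish: start from *tekilo.
  rule 1 (intervocalic voicing): tekilo → tegilo
  rule 2 (vowel merger): tegilo → tigilo
  ⇒ Vedenish tigilo
*tekilo is the unique common source.

*tekilo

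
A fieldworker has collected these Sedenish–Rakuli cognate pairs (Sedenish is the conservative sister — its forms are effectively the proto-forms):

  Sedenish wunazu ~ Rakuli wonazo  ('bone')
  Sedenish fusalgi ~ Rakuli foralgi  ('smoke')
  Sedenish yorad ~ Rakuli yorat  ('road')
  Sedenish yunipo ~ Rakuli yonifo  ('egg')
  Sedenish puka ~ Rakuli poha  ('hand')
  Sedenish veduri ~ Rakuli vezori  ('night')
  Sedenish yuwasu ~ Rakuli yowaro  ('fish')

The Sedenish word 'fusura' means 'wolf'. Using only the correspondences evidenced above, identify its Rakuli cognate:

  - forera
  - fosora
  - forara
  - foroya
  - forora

forora

fusalgi ~ foralgi, puka ~ poha — Sedenish u corresponds to Rakuli o after a consonant, before a consonant other than r, m, n, p, b, f, v.
yuwasu ~ yowaro — Sedenish s corresponds to Rakuli r between vowels (before a back vowel).
veduri ~ vezori — Sedenish u corresponds to Rakuli o after a consonant, before r.
Applying these to Sedenish 'fusura':
  fusura → fosura   (u→o after a consonant, before a consonant other than r, m, n, p, b, f, v)
  fosura → forura   (s→r between vowels (before a back vowel))
  forura → forora   (u→o after a consonant, before r)
So the Rakuli cognate is 'forora'.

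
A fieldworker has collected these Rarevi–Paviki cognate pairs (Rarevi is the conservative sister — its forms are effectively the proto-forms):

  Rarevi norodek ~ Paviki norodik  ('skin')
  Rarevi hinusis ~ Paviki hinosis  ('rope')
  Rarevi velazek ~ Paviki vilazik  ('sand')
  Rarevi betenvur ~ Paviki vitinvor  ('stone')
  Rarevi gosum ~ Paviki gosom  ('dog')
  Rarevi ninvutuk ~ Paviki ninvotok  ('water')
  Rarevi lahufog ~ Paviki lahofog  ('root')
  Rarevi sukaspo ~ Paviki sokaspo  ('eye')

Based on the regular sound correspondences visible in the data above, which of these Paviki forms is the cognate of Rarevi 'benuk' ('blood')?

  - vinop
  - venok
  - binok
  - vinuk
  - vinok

betenvur ~ vitinvor — Rarevi b corresponds to Paviki v word-initially before a front vowel.
betenvur ~ vitinvor — Rarevi e corresponds to Paviki i after a consonant, before a nasal.
hinusis ~ hinosis, ninvutuk ~ ninvotok — Rarevi u corresponds to Paviki o after a consonant, before a consonant other than r, m, n, p, b, f, v.
Applying these to Rarevi 'benuk':
  benuk → venuk   (b→v word-initially before a front vowel)
  venuk → vinuk   (e→i after a consonant, before a nasal)
  vinuk → vinok   (u→o after a consonant, before a consonant other than r, m, n, p, b, f, v)
So the Paviki cognate is 'vinok'.

vinok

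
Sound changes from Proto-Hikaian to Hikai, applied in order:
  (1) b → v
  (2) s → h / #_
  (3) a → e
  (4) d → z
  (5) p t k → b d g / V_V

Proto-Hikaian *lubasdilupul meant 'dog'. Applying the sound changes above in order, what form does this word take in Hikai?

Hikai: start from *lubasdilupul.
  rule 1 (unconditioned shift): lubasdilupul → luvasdilupul
  rule 2: no change — luvasdilupul
  rule 3 (vowel merger): luvasdilupul → luvesdilupul
  rule 4 (unconditioned shift): luvesdilupul → luveszilupul
  rule 5 (intervocalic voicing): luveszilupul → luveszilubul
  ⇒ Hikai luveszilubul

luveszilubul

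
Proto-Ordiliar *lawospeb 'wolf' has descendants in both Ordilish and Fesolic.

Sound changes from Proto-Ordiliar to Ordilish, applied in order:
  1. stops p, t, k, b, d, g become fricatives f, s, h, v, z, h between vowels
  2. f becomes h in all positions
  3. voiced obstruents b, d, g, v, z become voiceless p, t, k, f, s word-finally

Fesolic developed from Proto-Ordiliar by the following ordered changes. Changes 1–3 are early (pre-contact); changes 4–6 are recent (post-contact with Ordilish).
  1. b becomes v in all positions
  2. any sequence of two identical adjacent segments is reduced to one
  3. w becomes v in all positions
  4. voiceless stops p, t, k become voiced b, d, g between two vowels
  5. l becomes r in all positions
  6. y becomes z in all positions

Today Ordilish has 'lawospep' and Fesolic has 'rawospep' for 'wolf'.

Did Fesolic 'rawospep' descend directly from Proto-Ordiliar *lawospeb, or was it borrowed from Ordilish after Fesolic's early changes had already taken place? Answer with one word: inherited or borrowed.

If inherited, *lawospeb would pass through all of Fesolic's changes:
Fesolic: start from *lawospeb.
  rule 1 (unconditioned shift): lawospeb → lawospev
  rule 2: no change — lawospev
  rule 3 (unconditioned shift): lawospev → lavospev
  rule 4: no change — lavospev
  rule 5 (unconditioned shift): lavospev → ravospev
  rule 6: no change — ravospev
  ⇒ Fesolic ravospev
If borrowed from Ordilish 'lawospep' after the early changes, it would undergo only the recent ones:
  rule 4 (intervocalic voicing): no change (lawospep)
  rule 5 (unconditioned shift): lawospep → rawospep
  rule 6 (unconditioned shift): no change (rawospep)
  ⇒ as a loan: rawospep
Fesolic 'rawospep' matches the loan outcome 'rawospep', not the inherited 'ravospev' — it skipped the early Fesolic changes, so it was borrowed from Ordilish.

borrowed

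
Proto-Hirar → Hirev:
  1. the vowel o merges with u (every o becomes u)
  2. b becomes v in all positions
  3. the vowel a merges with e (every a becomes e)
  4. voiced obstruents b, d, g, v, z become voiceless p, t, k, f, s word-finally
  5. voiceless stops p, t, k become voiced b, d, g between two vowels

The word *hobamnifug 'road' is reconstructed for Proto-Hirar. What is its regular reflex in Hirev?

huvemnifuk

Hirev: *hobamnifug
  hobamnifug → hubamnifug   [vowel merger]
  hubamnifug → huvamnifug   [unconditioned shift]
  huvamnifug → huvemnifug   [vowel merger]
  huvemnifug → huvemnifuk   [final devoicing]
  huvemnifuk (rule 5 does not apply)
  giving Hirev huvemnifuk.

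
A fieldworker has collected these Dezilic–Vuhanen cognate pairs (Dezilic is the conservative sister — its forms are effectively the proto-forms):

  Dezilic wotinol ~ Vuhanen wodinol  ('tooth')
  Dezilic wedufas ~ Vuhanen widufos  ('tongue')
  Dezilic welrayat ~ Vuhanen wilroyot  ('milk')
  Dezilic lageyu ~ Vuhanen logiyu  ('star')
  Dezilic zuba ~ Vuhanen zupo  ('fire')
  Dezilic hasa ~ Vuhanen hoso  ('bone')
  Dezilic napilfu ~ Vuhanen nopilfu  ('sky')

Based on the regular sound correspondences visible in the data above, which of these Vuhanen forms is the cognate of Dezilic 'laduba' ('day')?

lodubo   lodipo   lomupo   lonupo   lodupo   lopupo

wedufas ~ widufos, welrayat ~ wilroyot — Dezilic a corresponds to Vuhanen o after a consonant, before a consonant other than r, m, n, p, b, f, v.
zuba ~ zupo — Dezilic b corresponds to Vuhanen p between vowels (before a back vowel).
zuba ~ zupo, hasa ~ hoso — Dezilic a corresponds to Vuhanen o word-finally.
Applying these to Dezilic 'laduba':
  laduba → loduba   (a→o after a consonant, before a consonant other than r, m, n, p, b, f, v)
  loduba → lodupa   (b→p between vowels (before a back vowel))
  lodupa → lodupo   (a→o word-finally)
So the Vuhanen cognate is 'lodupo'.

lodupo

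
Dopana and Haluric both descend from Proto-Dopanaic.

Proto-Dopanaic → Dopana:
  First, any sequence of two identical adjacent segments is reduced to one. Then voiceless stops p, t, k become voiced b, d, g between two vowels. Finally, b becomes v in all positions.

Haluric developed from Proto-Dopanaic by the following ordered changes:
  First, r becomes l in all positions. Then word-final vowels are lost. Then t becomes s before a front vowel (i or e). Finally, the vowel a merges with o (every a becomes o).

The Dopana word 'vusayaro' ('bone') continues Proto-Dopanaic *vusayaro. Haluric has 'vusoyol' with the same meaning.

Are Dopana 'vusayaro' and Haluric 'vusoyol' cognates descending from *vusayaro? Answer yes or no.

Derive the expected Haluric reflex of *vusayaro:
Haluric: start from *vusayaro.
  rule 1 (unconditioned shift): vusayaro → vusayalo
  rule 2 (apocope): vusayalo → vusayal
  rule 3: no change — vusayal
  rule 4 (vowel merger): vusayal → vusoyol
  ⇒ Haluric vusoyol
Haluric 'vusoyol' matches the regular reflex exactly, so the pair is cognate.

yes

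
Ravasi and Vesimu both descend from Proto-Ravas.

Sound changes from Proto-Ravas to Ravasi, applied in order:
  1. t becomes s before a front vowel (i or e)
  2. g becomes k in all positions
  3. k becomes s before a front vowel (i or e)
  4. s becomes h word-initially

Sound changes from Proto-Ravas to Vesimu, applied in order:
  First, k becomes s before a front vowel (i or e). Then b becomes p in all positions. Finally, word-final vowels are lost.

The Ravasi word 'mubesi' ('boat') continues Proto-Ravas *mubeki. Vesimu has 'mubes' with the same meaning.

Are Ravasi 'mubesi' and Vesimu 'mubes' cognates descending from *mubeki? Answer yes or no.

no

Derive the expected Vesimu reflex of *mubeki:
Vesimu: *mubeki > mubesi > mupesi > mupes  (by palatalisation, unconditioned shift, apocope)
The regular Vesimu reflex would be 'mupes', but the attested form is 'mubes'. The correspondence is irregular, so they are not cognates (the Vesimu form has a different source).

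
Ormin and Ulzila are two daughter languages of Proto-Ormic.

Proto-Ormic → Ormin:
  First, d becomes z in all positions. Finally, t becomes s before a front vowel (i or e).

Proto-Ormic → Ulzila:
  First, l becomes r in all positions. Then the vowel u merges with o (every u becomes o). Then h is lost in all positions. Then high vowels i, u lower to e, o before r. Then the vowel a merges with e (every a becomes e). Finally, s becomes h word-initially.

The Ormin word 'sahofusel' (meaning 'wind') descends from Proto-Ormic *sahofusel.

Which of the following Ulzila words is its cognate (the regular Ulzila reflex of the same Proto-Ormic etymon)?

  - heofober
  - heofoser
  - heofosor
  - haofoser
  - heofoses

Ulzila: *sahofusel
  sahofusel → sahofuser   [unconditioned shift]
  sahofuser → sahofoser   [vowel merger]
  sahofoser → saofoser   [h-loss]
  saofoser (rule 4 does not apply)
  saofoser → seofoser   [vowel merger]
  seofoser → heofoser   [debuccalisation]
  giving Ulzila heofoser.
Among the options, 'heofoser' alone shows every Ulzila change applied in order.

heofoser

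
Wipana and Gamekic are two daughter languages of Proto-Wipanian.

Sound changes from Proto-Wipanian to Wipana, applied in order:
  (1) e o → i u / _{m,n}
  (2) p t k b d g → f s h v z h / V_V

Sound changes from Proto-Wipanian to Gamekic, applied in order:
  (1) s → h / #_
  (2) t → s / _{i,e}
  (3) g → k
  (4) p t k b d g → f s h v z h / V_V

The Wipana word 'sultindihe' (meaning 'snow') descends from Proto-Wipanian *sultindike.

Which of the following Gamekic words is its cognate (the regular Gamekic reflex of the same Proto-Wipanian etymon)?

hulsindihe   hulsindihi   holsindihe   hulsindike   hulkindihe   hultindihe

Gamekic: *sultindike
  sultindike → hultindike   [debuccalisation]
  hultindike → hulsindike   [palatalisation]
  hulsindike (rule 3 does not apply)
  hulsindike → hulsindihe   [intervocalic lenition]
  giving Gamekic hulsindihe.
Only 'hulsindihe' matches the regular Gamekic development of *sultindike.

hulsindihe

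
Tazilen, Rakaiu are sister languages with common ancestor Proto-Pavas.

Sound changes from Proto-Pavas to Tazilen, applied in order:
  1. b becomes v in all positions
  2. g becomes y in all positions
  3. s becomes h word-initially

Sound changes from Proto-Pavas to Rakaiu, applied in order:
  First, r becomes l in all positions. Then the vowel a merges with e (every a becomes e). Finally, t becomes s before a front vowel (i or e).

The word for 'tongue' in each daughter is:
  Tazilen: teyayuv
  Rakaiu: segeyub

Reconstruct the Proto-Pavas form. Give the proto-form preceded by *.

*tegayub

Position 7: Tazilen has v, Rakaiu has b. Rakaiu preserves b here (none of its changes turn any other segment into b), so the proto-segment is *b.
Position 3: Tazilen has y, Rakaiu has g. Rakaiu preserves g here (none of its changes turn any other segment into g), so the proto-segment is *g.
Continuing position by position gives *tegayub; check it forward:
Tazilen: *tegayub
  tegayub → tegayuv   [unconditioned shift]
  tegayuv → teyayuv   [unconditioned shift]
  teyayuv (rule 3 does not apply)
  giving Tazilen teyayuv.
Rakaiu: start from *tegayub.
  rule 1: no change — tegayub
  rule 2 (vowel merger): tegayub → tegeyub
  rule 3 (palatalisation): tegeyub → segeyub
  ⇒ Rakaiu segeyub
*tegayub is the unique common source.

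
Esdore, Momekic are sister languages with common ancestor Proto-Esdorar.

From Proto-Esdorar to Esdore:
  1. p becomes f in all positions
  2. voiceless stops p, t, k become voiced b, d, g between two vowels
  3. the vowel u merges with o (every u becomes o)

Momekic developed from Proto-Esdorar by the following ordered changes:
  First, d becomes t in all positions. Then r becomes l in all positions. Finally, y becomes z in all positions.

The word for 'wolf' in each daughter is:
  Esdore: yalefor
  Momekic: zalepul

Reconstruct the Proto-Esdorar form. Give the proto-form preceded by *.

Position 5: Esdore has f, Momekic has p. Momekic preserves p here (none of its changes turn any other segment into p), so the proto-segment is *p.
Position 1: Esdore has y, Momekic has z. Esdore preserves y here (none of its changes turn any other segment into y), so the proto-segment is *y.
This points to *yalepur. Verify forward in each daughter:
Esdore: *yalepur
  yalepur → yalefur   [unconditioned shift]
  yalefur (rule 2 does not apply)
  yalefur → yalefor   [vowel merger]
  giving Esdore yalefor.
Momekic: start from *yalepur.
  rule 1: no change — yalepur
  rule 2 (unconditioned shift): yalepur → yalepul
  rule 3 (unconditioned shift): yalepul → zalepul
  ⇒ Momekic zalepul
No other proto-form is consistent with every reflex, so the reconstruction is *yalepur.

*yalepur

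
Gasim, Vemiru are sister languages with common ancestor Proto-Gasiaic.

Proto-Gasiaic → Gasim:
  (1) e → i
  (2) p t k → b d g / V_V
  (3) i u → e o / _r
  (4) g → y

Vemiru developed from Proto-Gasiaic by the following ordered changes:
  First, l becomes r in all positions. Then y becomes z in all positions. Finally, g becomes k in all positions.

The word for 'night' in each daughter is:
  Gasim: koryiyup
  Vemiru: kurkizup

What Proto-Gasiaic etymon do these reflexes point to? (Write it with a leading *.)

Position 6: Gasim has y, Vemiru has z. Taking the neighbouring segments as reconstructed: Gasim y could go back to *k or *g or *y; Vemiru z could go back to *z or *y — the one source consistent with every daughter is *y.
Position 2: Gasim has o, Vemiru has u. Vemiru preserves u here (none of its changes turn any other segment into u), so the proto-segment is *u.
Verify the candidate proto-form against each daughter:
Gasim: *kurgiyup
  kurgiyup (rule 1 does not apply)
  kurgiyup (rule 2 does not apply)
  kurgiyup → korgiyup   [pre-rhotic lowering]
  korgiyup → koryiyup   [unconditioned shift]
  giving Gasim koryiyup.
Vemiru: start from *kurgiyup.
  rule 1: no change — kurgiyup
  rule 2 (unconditioned shift): kurgiyup → kurgizup
  rule 3 (unconditioned shift): kurgizup → kurkizup
  ⇒ Vemiru kurkizup
Only *kurgiyup yields all of Gasim koryiyup, Vemiru kurkizup.

*kurgiyup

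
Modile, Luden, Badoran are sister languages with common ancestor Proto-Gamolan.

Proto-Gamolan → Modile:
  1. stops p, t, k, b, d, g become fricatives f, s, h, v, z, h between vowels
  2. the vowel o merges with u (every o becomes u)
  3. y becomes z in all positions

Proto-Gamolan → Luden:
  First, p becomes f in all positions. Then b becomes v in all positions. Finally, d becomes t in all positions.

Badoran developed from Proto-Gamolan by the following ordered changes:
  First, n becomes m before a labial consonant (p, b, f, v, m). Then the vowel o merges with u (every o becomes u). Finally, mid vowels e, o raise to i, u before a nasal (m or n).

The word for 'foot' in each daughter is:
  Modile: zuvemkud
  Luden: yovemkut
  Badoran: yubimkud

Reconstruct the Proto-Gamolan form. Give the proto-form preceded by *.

*yobemkud

Position 4: Modile has e, Luden has e, Badoran has i. Modile preserves e here (none of its changes turn any other segment into e), so the proto-segment is *e.
Position 1: Modile has z, Luden has y, Badoran has y. Luden preserves y here (none of its changes turn any other segment into y), so the proto-segment is *y.
Verify the candidate proto-form against each daughter:
Modile: start from *yobemkud.
  rule 1 (intervocalic lenition): yobemkud → yovemkud
  rule 2 (vowel merger): yovemkud → yuvemkud
  rule 3 (unconditioned shift): yuvemkud → zuvemkud
  ⇒ Modile zuvemkud
Luden: *yobemkud
  yobemkud (rule 1 does not apply)
  yobemkud → yovemkud   [unconditioned shift]
  yovemkud → yovemkut   [unconditioned shift]
  giving Luden yovemkut.
Badoran: *yobemkud
  yobemkud (rule 1 does not apply)
  yobemkud → yubemkud   [vowel merger]
  yubemkud → yubimkud   [pre-nasal raising]
  giving Badoran yubimkud.
*yobemkud is the unique common source.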